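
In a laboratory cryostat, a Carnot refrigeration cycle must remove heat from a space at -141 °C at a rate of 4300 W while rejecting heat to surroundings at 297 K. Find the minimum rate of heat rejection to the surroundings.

T_C = -141 °C → -141 + 273.15 = 132.15 K.
For a reversible cycle Q_H/Q_C = T_H/T_C, so Q_H = Q_C·T_H/T_C = 4300 × 297.00/132.15 = 9664 W.

Q̇_H ≈ 9664 W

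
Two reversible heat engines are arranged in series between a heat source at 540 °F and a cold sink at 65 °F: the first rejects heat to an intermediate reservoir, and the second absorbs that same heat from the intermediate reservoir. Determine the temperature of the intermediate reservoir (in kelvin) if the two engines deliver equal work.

T_m ≈ 423 K

T_H = 540 °F → (540 − 32) × 5/9 = 282.22 °C = 555.37 K.
T_C = 65 °F → (65 − 32) × 5/9 = 18.33 °C = 291.48 K.
For reversible stages Q_m = Q_H·(T_m/T_H). Setting W₁ = Q_H(1 − T_m/T_H) equal to W₂ = Q_m(1 − T_C/T_m) = Q_H·(T_m − T_C)/T_H gives T_H − T_m = T_m − T_C, so T_m = (T_H + T_C)/2 = (555.37 + 291.48)/2 = 423 K.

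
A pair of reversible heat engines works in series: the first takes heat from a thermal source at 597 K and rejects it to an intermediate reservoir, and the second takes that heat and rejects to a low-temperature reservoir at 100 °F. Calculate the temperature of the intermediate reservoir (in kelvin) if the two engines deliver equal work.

T_m ≈ 454 K

T_C = 100 °F → (100 − 32) × 5/9 = 37.78 °C = 310.93 K.
For reversible stages Q_m = Q_H·(T_m/T_H). Setting W₁ = Q_H(1 − T_m/T_H) equal to W₂ = Q_m(1 − T_C/T_m) = Q_H·(T_m − T_C)/T_H gives T_H − T_m = T_m − T_C, so T_m = (T_H + T_C)/2 = (597.00 + 310.93)/2 = 454 K.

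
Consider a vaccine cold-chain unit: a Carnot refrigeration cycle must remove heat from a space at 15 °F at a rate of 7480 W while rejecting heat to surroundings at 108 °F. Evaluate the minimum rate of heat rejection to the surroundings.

Q̇_H ≈ 8946 W

T_H = 108 °F → (108 − 32) × 5/9 = 42.22 °C = 315.37 K.
T_C = 15 °F → (15 − 32) × 5/9 = -9.44 °C = 263.71 K.
For a reversible cycle Q_H/Q_C = T_H/T_C, so Q_H = Q_C·T_H/T_C = 7480 × 315.37/263.71 = 8946 W.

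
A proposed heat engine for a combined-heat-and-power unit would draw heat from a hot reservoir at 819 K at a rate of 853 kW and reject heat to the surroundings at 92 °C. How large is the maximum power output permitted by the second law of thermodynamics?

T_C = 92 °C → 92 + 273.15 = 365.15 K.
The upper bound on efficiency is η_max = 1 − T_C/T_H = 1 − 365.15/819.00 = 0.5542.
W_max = η_max · Q_H = 0.5542 × 853 = 473 kW.

Ẇ_max ≈ 473 kW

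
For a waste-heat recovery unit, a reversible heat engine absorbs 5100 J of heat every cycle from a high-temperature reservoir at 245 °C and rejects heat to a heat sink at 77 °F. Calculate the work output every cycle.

W ≈ 2170 J

T_H = 245 °C → 245 + 273.15 = 518.15 K.
T_C = 77 °F → (77 − 32) × 5/9 = 25.00 °C = 298.15 K.
The Carnot efficiency is η = 1 − T_C/T_H = 1 − 298.15/518.15 = 0.4246.
W = η·Q_H = 0.4246 × 5100 = 2170 J.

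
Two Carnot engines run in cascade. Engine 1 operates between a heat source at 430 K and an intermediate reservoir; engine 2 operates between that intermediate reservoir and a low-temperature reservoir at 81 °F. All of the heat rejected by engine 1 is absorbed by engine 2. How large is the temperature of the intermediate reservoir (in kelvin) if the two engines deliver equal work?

T_C = 81 °F → (81 − 32) × 5/9 = 27.22 °C = 300.37 K.
For reversible stages Q_m = Q_H·(T_m/T_H). Setting W₁ = Q_H(1 − T_m/T_H) equal to W₂ = Q_m(1 − T_C/T_m) = Q_H·(T_m − T_C)/T_H gives T_H − T_m = T_m − T_C, so T_m = (T_H + T_C)/2 = (430.00 + 300.37)/2 = 365 K.

T_m ≈ 365 K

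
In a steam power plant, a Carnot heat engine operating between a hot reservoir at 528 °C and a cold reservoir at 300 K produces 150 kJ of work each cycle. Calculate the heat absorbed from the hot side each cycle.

T_H = 528 °C → 528 + 273.15 = 801.15 K.
The Carnot efficiency is η = 1 − T_C/T_H = 1 − 300.00/801.15 = 0.6255.
Q_H = W/η = 150/0.6255 = 239.8 kJ.

Q_H ≈ 239.8 kJ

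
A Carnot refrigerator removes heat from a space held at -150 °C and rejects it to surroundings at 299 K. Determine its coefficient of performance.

COP_R ≈ 0.700

T_C = -150 °C → -150 + 273.15 = 123.15 K.
Carnot COP: COP_R = T_C/(T_H − T_C) = 123.15/(299.00 − 123.15) = 0.700.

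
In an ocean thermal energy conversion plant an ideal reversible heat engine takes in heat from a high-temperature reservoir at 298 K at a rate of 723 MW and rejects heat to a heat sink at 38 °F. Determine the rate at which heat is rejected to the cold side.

Q̇_C ≈ 671 MW

T_C = 38 °F → (38 − 32) × 5/9 = 3.33 °C = 276.48 K.
Carnot efficiency: η = 1 − T_C/T_H = 1 − 276.48/298.00 = 0.0722.
For a reversible cycle Q_C/Q_H = T_C/T_H, so Q_C = 723 × 276.48/298.00 = 671 MW.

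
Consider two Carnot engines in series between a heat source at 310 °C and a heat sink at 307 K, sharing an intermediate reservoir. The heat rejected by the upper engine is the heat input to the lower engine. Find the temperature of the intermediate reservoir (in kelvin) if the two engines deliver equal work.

T_H = 310 °C → 310 + 273.15 = 583.15 K.
For reversible stages Q_m = Q_H·(T_m/T_H). Setting W₁ = Q_H(1 − T_m/T_H) equal to W₂ = Q_m(1 − T_C/T_m) = Q_H·(T_m − T_C)/T_H gives T_H − T_m = T_m − T_C, so T_m = (T_H + T_C)/2 = (583.15 + 307.00)/2 = 445 K.

T_m ≈ 445 K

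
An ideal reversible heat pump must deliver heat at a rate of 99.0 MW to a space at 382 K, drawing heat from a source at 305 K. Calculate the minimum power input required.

Ẇ_in ≈ 20.0 MW

The Carnot heat-pump COP is COP_HP = T_H/(T_H − T_C) = 382.00/77.00 = 4.9610.
W = Q_H/COP_HP = 99.0/4.9610 = 20.0 MW.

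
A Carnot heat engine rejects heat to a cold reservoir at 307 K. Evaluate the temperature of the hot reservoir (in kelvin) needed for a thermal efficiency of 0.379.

From η = 1 − T_C/T_H, solving for T_H gives T_H = T_C/(1 − η) = 307.00/(1 − 0.379) = 494 K.

T_H ≈ 494 K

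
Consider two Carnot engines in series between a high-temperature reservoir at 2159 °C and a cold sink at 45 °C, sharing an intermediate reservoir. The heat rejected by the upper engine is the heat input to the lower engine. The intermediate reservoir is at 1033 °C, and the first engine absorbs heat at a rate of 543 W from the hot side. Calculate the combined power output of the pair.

Ẇ_total ≈ 472 W

T_H = 2159 °C → 2159 + 273.15 = 2432.15 K.
T_C = 45 °C → 45 + 273.15 = 318.15 K.
Two reversible stages in series are equivalent to a single Carnot engine between T_H and T_C, so η_total = 1 − T_C/T_H = 1 − 318.15/2432.15 = 0.8692.
W_total = η_total · Q_H = 0.8692 × 543 = 472 W.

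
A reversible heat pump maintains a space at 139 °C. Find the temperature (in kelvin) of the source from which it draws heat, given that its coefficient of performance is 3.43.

T_H = 139 °C → 139 + 273.15 = 412.15 K.
COP_HP = T_H/(T_H − T_C) ⇒ T_C = T_H·(COP_HP − 1)/COP_HP = 412.15 × (3.43 − 1)/3.43 = 292.0 K.

T_C ≈ 292.0 K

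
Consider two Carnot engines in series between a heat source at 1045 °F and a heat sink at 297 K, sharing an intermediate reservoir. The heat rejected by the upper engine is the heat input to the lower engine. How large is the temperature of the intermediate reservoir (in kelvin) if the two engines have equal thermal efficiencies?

T_m ≈ 498.3 K

T_H = 1045 °F → (1045 − 32) × 5/9 = 562.78 °C = 835.93 K.
Equal efficiencies require 1 − T_m/T_H = 1 − T_C/T_m, i.e. T_m/T_H = T_C/T_m, so T_m = √(T_H·T_C) = √(835.93 × 297.00) = 498.3 K.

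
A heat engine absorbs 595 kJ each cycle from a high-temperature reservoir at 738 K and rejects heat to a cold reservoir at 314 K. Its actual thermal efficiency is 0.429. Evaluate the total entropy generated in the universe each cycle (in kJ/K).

W = η·Q_H = 0.429 × 595 = 255.3 kJ, so Q_C = Q_H − W = 339.7 kJ.
The hot reservoir loses entropy Q_H/T_H = 595/738.00 = 0.8062 kJ/K; the cold reservoir gains Q_C/T_C = 339.7/314.00 = 1.082 kJ/K.
ΔS_univ = −Q_H/T_H + Q_C/T_C = 0.276 kJ/K (> 0, since η = 0.429 < η_Carnot = 0.575).

ΔS_univ ≈ 0.276 kJ/K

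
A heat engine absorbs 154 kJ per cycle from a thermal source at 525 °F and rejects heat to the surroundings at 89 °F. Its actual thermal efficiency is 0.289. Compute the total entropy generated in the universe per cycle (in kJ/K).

T_H = 525 °F → (525 − 32) × 5/9 = 273.89 °C = 547.04 K.
T_C = 89 °F → (89 − 32) × 5/9 = 31.67 °C = 304.82 K.
W = η·Q_H = 0.289 × 154 = 44.51 kJ, so Q_C = Q_H − W = 109.5 kJ.
Entropy balance on the reservoirs: −Q_H/T_H = -0.2815 kJ/K, +Q_C/T_C = 0.3592 kJ/K.
ΔS_univ = −Q_H/T_H + Q_C/T_C = 0.0777 kJ/K (> 0, since η = 0.289 < η_Carnot = 0.443).

ΔS_univ ≈ 0.0777 kJ/K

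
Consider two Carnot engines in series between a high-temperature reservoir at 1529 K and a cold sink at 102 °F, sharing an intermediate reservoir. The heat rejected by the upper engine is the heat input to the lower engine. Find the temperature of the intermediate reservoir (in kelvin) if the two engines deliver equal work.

T_m ≈ 920.5 K

T_C = 102 °F → (102 − 32) × 5/9 = 38.89 °C = 312.04 K.
For reversible stages Q_m = Q_H·(T_m/T_H). Setting W₁ = Q_H(1 − T_m/T_H) equal to W₂ = Q_m(1 − T_C/T_m) = Q_H·(T_m − T_C)/T_H gives T_H − T_m = T_m − T_C, so T_m = (T_H + T_C)/2 = (1529.00 + 312.04)/2 = 920.5 K.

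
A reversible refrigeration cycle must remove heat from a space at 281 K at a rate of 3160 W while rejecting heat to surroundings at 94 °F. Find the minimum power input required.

T_H = 94 °F → (94 − 32) × 5/9 = 34.44 °C = 307.59 K.
Carnot COP: COP_R = T_C/(T_H − T_C) = 281.00/26.59 = 10.5661.
W = Q_C/COP_R = 3160/10.5661 = 299 W.

Ẇ_in ≈ 299 W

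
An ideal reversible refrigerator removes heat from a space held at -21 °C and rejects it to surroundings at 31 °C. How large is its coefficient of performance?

COP_R ≈ 4.849

T_H = 31 °C → 31 + 273.15 = 304.15 K.
T_C = -21 °C → -21 + 273.15 = 252.15 K.
For a reversible refrigerator, COP_R = T_C/(T_H − T_C) = 252.15/(304.15 − 252.15) = 4.849.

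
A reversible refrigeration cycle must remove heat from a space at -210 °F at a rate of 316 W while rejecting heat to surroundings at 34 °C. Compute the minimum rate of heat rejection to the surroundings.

Q̇_H ≈ 699.8 W

T_H = 34 °C → 34 + 273.15 = 307.15 K.
T_C = -210 °F → (-210 − 32) × 5/9 = -134.44 °C = 138.71 K.
For a reversible cycle Q_H/Q_C = T_H/T_C, so Q_H = Q_C·T_H/T_C = 316 × 307.15/138.71 = 699.8 W.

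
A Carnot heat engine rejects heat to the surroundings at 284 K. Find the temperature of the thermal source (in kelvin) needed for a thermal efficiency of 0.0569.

T_H ≈ 301 K

From η = 1 − T_C/T_H, solving for T_H gives T_H = T_C/(1 − η) = 284.00/(1 − 0.0569) = 301 K.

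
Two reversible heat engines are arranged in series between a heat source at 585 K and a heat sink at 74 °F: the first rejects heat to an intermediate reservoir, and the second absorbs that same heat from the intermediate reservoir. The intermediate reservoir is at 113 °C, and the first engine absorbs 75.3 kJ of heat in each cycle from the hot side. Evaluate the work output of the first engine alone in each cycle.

W₁ ≈ 25.60 kJ

T_C = 74 °F → (74 − 32) × 5/9 = 23.33 °C = 296.48 K.
T_m = 113 °C → 113 + 273.15 = 386.15 K.
First-stage efficiency η₁ = 1 − T_m/T_H = 1 − 386.15/585.00 = 0.3399.
W₁ = η₁·Q_H = 0.3399 × 75.3 = 25.60 kJ.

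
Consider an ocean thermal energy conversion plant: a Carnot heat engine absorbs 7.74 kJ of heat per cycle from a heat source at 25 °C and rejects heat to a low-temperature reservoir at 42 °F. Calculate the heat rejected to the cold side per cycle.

Q_C ≈ 7.24 kJ

T_H = 25 °C → 25 + 273.15 = 298.15 K.
T_C = 42 °F → (42 − 32) × 5/9 = 5.56 °C = 278.71 K.
η_rev = 1 − T_C/T_H = 1 − 278.71/298.15 = 0.0652.
For a reversible cycle Q_C/Q_H = T_C/T_H, so Q_C = 7.74 × 278.71/298.15 = 7.24 kJ.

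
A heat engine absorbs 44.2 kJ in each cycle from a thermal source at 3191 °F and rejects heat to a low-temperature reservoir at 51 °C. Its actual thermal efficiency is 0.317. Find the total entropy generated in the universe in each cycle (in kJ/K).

T_H = 3191 °F → (3191 − 32) × 5/9 = 1755.00 °C = 2028.15 K.
T_C = 51 °C → 51 + 273.15 = 324.15 K.
W = η·Q_H = 0.317 × 44.2 = 14.01 kJ, so Q_C = Q_H − W = 30.19 kJ.
Reservoir entropy changes: ΔS_H = −Q_H/T_H = −44.2/2028.15 = -0.02179 kJ/K and ΔS_C = +Q_C/T_C = 30.19/324.15 = 0.09313 kJ/K.
ΔS_univ = −Q_H/T_H + Q_C/T_C = 0.0713 kJ/K (> 0, since η = 0.317 < η_Carnot = 0.840).

ΔS_univ ≈ 0.0713 kJ/K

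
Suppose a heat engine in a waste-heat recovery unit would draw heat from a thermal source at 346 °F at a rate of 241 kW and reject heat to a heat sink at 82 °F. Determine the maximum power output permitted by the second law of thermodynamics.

T_H = 346 °F → (346 − 32) × 5/9 = 174.44 °C = 447.59 K.
T_C = 82 °F → (82 − 32) × 5/9 = 27.78 °C = 300.93 K.
The upper bound on efficiency is η_max = 1 − T_C/T_H = 1 − 300.93/447.59 = 0.3277.
W_max = η_max · Q_H = 0.3277 × 241 = 79.0 kW.

Ẇ_max ≈ 79.0 kW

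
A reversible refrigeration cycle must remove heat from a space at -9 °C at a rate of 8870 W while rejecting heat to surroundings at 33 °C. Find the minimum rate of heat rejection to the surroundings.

T_H = 33 °C → 33 + 273.15 = 306.15 K.
T_C = -9 °C → -9 + 273.15 = 264.15 K.
For a reversible cycle Q_H/Q_C = T_H/T_C, so Q_H = Q_C·T_H/T_C = 8870 × 306.15/264.15 = 10280 W.

Q̇_H ≈ 10280 W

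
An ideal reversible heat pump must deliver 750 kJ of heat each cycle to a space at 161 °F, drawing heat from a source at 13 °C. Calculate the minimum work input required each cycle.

T_H = 161 °F → (161 − 32) × 5/9 = 71.67 °C = 344.82 K.
T_C = 13 °C → 13 + 273.15 = 286.15 K.
Reversible heating COP: COP_HP = T_H/(T_H − T_C) = 344.82/58.67 = 5.8776.
W = Q_H/COP_HP = 750/5.8776 = 127.6 kJ.

W_in ≈ 127.6 kJ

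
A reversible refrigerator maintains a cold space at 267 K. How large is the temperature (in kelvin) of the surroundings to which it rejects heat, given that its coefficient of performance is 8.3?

T_H ≈ 299 K

COP_R = T_C/(T_H − T_C) ⇒ T_H = T_C·(1 + 1/COP_R) = 267.00 × (1 + 1/8.3) = 299 K.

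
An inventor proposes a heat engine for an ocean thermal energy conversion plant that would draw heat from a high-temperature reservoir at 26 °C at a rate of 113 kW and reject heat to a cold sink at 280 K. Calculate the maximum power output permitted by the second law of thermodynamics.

T_H = 26 °C → 26 + 273.15 = 299.15 K.
The upper bound on efficiency is η_max = 1 − T_C/T_H = 1 − 280.00/299.15 = 0.0640.
W_max = η_max · Q_H = 0.0640 × 113 = 7.23 kW.

Ẇ_max ≈ 7.23 kW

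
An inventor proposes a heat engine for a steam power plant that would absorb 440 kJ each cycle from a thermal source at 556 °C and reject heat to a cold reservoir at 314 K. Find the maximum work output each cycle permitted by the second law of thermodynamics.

W_max ≈ 273 kJ

T_H = 556 °C → 556 + 273.15 = 829.15 K.
The upper bound on efficiency is η_max = 1 − T_C/T_H = 1 − 314.00/829.15 = 0.6213.
W_max = η_max · Q_H = 0.6213 × 440 = 273 kJ.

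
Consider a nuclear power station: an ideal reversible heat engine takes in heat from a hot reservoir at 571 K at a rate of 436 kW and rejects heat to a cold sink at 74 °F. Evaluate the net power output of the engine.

T_C = 74 °F → (74 − 32) × 5/9 = 23.33 °C = 296.48 K.
The Carnot efficiency is η = 1 − T_C/T_H = 1 − 296.48/571.00 = 0.4808.
W = η·Q_H = 0.4808 × 436 = 210 kW.

Ẇ ≈ 210 kW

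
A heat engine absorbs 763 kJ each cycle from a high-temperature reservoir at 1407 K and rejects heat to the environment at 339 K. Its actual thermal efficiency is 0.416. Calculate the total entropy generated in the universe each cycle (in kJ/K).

W = η·Q_H = 0.416 × 763 = 317.4 kJ, so Q_C = Q_H − W = 445.6 kJ.
Entropy balance on the reservoirs: −Q_H/T_H = -0.5423 kJ/K, +Q_C/T_C = 1.314 kJ/K.
ΔS_univ = −Q_H/T_H + Q_C/T_C = 0.772 kJ/K (> 0, since η = 0.416 < η_Carnot = 0.759).

ΔS_univ ≈ 0.772 kJ/K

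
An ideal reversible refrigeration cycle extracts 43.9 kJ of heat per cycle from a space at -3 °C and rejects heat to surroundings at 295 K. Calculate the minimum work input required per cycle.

W_in ≈ 4.04 kJ

T_C = -3 °C → -3 + 273.15 = 270.15 K.
COP_R = T_C/(T_H − T_C) = 270.15/24.85 = 10.8712.
W = Q_C/COP_R = 43.9/10.8712 = 4.04 kJ.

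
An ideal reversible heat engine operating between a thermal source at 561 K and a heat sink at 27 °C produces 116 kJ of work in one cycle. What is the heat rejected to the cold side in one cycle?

T_C = 27 °C → 27 + 273.15 = 300.15 K.
Since the cycle is reversible, η = 1 − T_C/T_H = 1 − 300.15/561.00 = 0.4650.
Since Q_C/Q_H = T_C/T_H and Q_H = W/η, Q_C = W·T_C/(T_H − T_C) = 116 × 300.15/260.85 = 133 kJ.

Q_C ≈ 133 kJ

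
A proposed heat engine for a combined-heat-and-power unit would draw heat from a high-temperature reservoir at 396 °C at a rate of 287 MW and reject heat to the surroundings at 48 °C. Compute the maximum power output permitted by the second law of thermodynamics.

Ẇ_max ≈ 149.3 MW

T_H = 396 °C → 396 + 273.15 = 669.15 K.
T_C = 48 °C → 48 + 273.15 = 321.15 K.
The second-law ceiling is the Carnot efficiency, η_max = 1 − T_C/T_H = 1 − 321.15/669.15 = 0.5201.
W_max = η_max · Q_H = 0.5201 × 287 = 149.3 MW.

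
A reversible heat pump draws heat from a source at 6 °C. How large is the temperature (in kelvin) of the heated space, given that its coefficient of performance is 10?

T_H ≈ 310 K

T_C = 6 °C → 6 + 273.15 = 279.15 K.
COP_HP = T_H/(T_H − T_C) ⇒ T_H = T_C·COP_HP/(COP_HP − 1) = 279.15 × 10/(10 − 1) = 310 K.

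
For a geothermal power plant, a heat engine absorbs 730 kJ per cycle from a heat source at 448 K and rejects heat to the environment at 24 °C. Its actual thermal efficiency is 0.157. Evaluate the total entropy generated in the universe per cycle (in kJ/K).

T_C = 24 °C → 24 + 273.15 = 297.15 K.
W = η·Q_H = 0.157 × 730 = 114.6 kJ, so Q_C = Q_H − W = 615.4 kJ.
Entropy balance on the reservoirs: −Q_H/T_H = -1.629 kJ/K, +Q_C/T_C = 2.071 kJ/K.
ΔS_univ = −Q_H/T_H + Q_C/T_C = 0.4415 kJ/K (> 0, since η = 0.157 < η_Carnot = 0.337).

ΔS_univ ≈ 0.4415 kJ/K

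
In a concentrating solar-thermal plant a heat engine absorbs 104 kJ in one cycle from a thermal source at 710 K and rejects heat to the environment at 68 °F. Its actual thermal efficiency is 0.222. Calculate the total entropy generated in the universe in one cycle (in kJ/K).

ΔS_univ ≈ 0.1295 kJ/K

T_C = 68 °F → (68 − 32) × 5/9 = 20.00 °C = 293.15 K.
W = η·Q_H = 0.222 × 104 = 23.09 kJ, so Q_C = Q_H − W = 80.91 kJ.
Entropy balance on the reservoirs: −Q_H/T_H = -0.1465 kJ/K, +Q_C/T_C = 0.2760 kJ/K.
ΔS_univ = −Q_H/T_H + Q_C/T_C = 0.1295 kJ/K (> 0, since η = 0.222 < η_Carnot = 0.587).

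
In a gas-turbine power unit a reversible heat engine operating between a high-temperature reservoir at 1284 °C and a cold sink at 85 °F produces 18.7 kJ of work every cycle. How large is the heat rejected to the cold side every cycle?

Q_C ≈ 4.51 kJ

T_H = 1284 °C → 1284 + 273.15 = 1557.15 K.
T_C = 85 °F → (85 − 32) × 5/9 = 29.44 °C = 302.59 K.
For a reversible engine, η = 1 − T_C/T_H = 1 − 302.59/1557.15 = 0.8057.
Since Q_C/Q_H = T_C/T_H and Q_H = W/η, Q_C = W·T_C/(T_H − T_C) = 18.7 × 302.59/1254.56 = 4.51 kJ.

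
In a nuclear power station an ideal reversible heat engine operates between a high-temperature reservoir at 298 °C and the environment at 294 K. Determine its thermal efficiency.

η ≈ 0.485

T_H = 298 °C → 298 + 273.15 = 571.15 K.
The Carnot efficiency is η = 1 − T_C/T_H = 1 − 294.00/571.15 = 0.485.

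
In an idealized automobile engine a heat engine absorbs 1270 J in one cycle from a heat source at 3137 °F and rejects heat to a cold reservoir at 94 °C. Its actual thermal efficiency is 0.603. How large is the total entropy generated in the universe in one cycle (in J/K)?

ΔS_univ ≈ 0.7377 J/K

T_H = 3137 °F → (3137 − 32) × 5/9 = 1725.00 °C = 1998.15 K.
T_C = 94 °C → 94 + 273.15 = 367.15 K.
W = η·Q_H = 0.603 × 1270 = 765.8 J, so Q_C = Q_H − W = 504.2 J.
Reservoir entropy changes: ΔS_H = −Q_H/T_H = −1270/1998.15 = -0.6356 J/K and ΔS_C = +Q_C/T_C = 504.2/367.15 = 1.373 J/K.
ΔS_univ = −Q_H/T_H + Q_C/T_C = 0.7377 J/K (> 0, since η = 0.603 < η_Carnot = 0.816).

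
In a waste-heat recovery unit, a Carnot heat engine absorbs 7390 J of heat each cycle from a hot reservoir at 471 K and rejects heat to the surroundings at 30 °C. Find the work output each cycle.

W ≈ 2634 J

T_C = 30 °C → 30 + 273.15 = 303.15 K.
For a reversible engine, η = 1 − T_C/T_H = 1 − 303.15/471.00 = 0.3564.
W = η·Q_H = 0.3564 × 7390 = 2634 J.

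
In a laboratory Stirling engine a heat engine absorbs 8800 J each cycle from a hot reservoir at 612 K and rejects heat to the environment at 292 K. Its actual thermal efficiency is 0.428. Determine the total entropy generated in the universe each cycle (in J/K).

W = η·Q_H = 0.428 × 8800 = 3766 J, so Q_C = Q_H − W = 5034 J.
Entropy balance on the reservoirs: −Q_H/T_H = -14.38 J/K, +Q_C/T_C = 17.24 J/K.
ΔS_univ = −Q_H/T_H + Q_C/T_C = 2.859 J/K (> 0, since η = 0.428 < η_Carnot = 0.523).

ΔS_univ ≈ 2.859 J/K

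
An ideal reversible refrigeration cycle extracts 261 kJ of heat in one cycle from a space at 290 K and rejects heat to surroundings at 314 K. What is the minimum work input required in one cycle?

The reversible coefficient of performance is COP_R = T_C/(T_H − T_C) = 290.00/24.00 = 12.0833.
W = Q_C/COP_R = 261/12.0833 = 21.6 kJ.

W_in ≈ 21.6 kJ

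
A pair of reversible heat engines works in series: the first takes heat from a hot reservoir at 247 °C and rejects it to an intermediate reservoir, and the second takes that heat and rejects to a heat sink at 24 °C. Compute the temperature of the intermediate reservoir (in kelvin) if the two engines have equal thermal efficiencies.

T_m ≈ 393 K

T_H = 247 °C → 247 + 273.15 = 520.15 K.
T_C = 24 °C → 24 + 273.15 = 297.15 K.
Equal efficiencies require 1 − T_m/T_H = 1 − T_C/T_m, i.e. T_m/T_H = T_C/T_m, so T_m = √(T_H·T_C) = √(520.15 × 297.15) = 393 K.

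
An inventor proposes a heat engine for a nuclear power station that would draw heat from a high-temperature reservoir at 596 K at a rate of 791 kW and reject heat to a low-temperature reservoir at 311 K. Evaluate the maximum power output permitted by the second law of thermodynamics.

The second-law ceiling is the Carnot efficiency, η_max = 1 − T_C/T_H = 1 − 311.00/596.00 = 0.4782.
W_max = η_max · Q_H = 0.4782 × 791 = 378.2 kW.

Ẇ_max ≈ 378.2 kW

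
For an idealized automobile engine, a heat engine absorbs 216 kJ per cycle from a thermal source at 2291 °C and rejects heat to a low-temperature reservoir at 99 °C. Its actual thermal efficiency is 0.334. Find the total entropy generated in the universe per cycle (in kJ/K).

T_H = 2291 °C → 2291 + 273.15 = 2564.15 K.
T_C = 99 °C → 99 + 273.15 = 372.15 K.
W = η·Q_H = 0.334 × 216 = 72.14 kJ, so Q_C = Q_H − W = 143.9 kJ.
The hot reservoir loses entropy Q_H/T_H = 216/2564.15 = 0.08424 kJ/K; the cold reservoir gains Q_C/T_C = 143.9/372.15 = 0.3866 kJ/K.
ΔS_univ = −Q_H/T_H + Q_C/T_C = 0.302 kJ/K (> 0, since η = 0.334 < η_Carnot = 0.855).

ΔS_univ ≈ 0.302 kJ/K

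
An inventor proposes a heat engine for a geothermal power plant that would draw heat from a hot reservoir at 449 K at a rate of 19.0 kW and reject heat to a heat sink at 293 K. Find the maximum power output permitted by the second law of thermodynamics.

Ẇ_max ≈ 6.60 kW

By the Carnot theorem, η_max = 1 − T_C/T_H = 1 − 293.00/449.00 = 0.3474.
W_max = η_max · Q_H = 0.3474 × 19.0 = 6.60 kW.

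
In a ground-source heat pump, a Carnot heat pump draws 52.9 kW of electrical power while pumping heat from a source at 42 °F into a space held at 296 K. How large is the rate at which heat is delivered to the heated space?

T_C = 42 °F → (42 − 32) × 5/9 = 5.56 °C = 278.71 K.
COP_HP = T_H/(T_H − T_C) = 296.00/17.29 = 17.1153.
Q_H = COP_HP · W = 17.1153 × 52.9 = 905 kW.

Q̇_H ≈ 905 kW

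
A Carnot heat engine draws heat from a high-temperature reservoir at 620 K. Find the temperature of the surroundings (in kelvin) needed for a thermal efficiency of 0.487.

From η = 1 − T_C/T_H, T_C = T_H·(1 − η) = 620.00 × (1 − 0.487) = 318.1 K.

T_C ≈ 318.1 K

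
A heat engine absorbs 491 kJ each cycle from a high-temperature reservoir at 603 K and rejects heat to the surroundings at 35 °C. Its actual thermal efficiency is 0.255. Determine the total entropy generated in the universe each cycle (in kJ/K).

ΔS_univ ≈ 0.3728 kJ/K

T_C = 35 °C → 35 + 273.15 = 308.15 K.
W = η·Q_H = 0.255 × 491 = 125.2 kJ, so Q_C = Q_H − W = 365.8 kJ.
Reservoir entropy changes: ΔS_H = −Q_H/T_H = −491/603.00 = -0.8143 kJ/K and ΔS_C = +Q_C/T_C = 365.8/308.15 = 1.187 kJ/K.
ΔS_univ = −Q_H/T_H + Q_C/T_C = 0.3728 kJ/K (> 0, since η = 0.255 < η_Carnot = 0.489).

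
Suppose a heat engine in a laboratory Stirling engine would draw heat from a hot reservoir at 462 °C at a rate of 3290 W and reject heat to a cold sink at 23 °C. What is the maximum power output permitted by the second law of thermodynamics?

T_H = 462 °C → 462 + 273.15 = 735.15 K.
T_C = 23 °C → 23 + 273.15 = 296.15 K.
No engine can exceed the Carnot limit: η_max = 1 − T_C/T_H = 1 − 296.15/735.15 = 0.5972.
W_max = η_max · Q_H = 0.5972 × 3290 = 1960 W.

Ẇ_max ≈ 1960 W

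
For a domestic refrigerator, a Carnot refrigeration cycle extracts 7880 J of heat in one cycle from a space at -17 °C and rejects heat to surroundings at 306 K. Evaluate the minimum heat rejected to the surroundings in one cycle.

T_C = -17 °C → -17 + 273.15 = 256.15 K.
For a reversible cycle Q_H/Q_C = T_H/T_C, so Q_H = Q_C·T_H/T_C = 7880 × 306.00/256.15 = 9410 J.

Q_H ≈ 9410 J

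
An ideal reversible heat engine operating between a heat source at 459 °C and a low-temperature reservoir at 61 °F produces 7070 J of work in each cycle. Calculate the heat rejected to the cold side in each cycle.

Q_C ≈ 4620 J

T_H = 459 °C → 459 + 273.15 = 732.15 K.
T_C = 61 °F → (61 − 32) × 5/9 = 16.11 °C = 289.26 K.
The Carnot efficiency is η = 1 − T_C/T_H = 1 − 289.26/732.15 = 0.6049.
Since Q_C/Q_H = T_C/T_H and Q_H = W/η, Q_C = W·T_C/(T_H − T_C) = 7070 × 289.26/442.89 = 4620 J.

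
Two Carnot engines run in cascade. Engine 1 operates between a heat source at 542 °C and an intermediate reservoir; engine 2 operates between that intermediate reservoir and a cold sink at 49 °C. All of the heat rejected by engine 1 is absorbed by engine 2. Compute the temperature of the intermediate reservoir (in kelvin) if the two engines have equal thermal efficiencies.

T_H = 542 °C → 542 + 273.15 = 815.15 K.
T_C = 49 °C → 49 + 273.15 = 322.15 K.
Equal efficiencies require 1 − T_m/T_H = 1 − T_C/T_m, i.e. T_m/T_H = T_C/T_m, so T_m = √(T_H·T_C) = √(815.15 × 322.15) = 512 K.

T_m ≈ 512 K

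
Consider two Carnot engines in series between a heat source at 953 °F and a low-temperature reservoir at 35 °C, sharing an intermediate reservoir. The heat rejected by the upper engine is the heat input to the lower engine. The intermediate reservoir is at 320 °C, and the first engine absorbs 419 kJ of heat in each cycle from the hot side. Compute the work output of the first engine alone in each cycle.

T_H = 953 °F → (953 − 32) × 5/9 = 511.67 °C = 784.82 K.
T_C = 35 °C → 35 + 273.15 = 308.15 K.
T_m = 320 °C → 320 + 273.15 = 593.15 K.
First-stage efficiency η₁ = 1 − T_m/T_H = 1 − 593.15/784.82 = 0.2442.
W₁ = η₁·Q_H = 0.2442 × 419 = 102 kJ.

W₁ ≈ 102 kJ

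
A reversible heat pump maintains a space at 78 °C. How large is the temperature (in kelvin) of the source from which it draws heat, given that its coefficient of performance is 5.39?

T_C ≈ 286 K

T_H = 78 °C → 78 + 273.15 = 351.15 K.
COP_HP = T_H/(T_H − T_C) ⇒ T_C = T_H·(COP_HP − 1)/COP_HP = 351.15 × (5.39 − 1)/5.39 = 286 K.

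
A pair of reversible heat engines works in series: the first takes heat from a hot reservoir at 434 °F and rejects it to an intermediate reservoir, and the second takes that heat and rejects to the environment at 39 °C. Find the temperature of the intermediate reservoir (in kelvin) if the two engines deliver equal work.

T_m ≈ 404 K

T_H = 434 °F → (434 − 32) × 5/9 = 223.33 °C = 496.48 K.
T_C = 39 °C → 39 + 273.15 = 312.15 K.
For reversible stages Q_m = Q_H·(T_m/T_H). Setting W₁ = Q_H(1 − T_m/T_H) equal to W₂ = Q_m(1 − T_C/T_m) = Q_H·(T_m − T_C)/T_H gives T_H − T_m = T_m − T_C, so T_m = (T_H + T_C)/2 = (496.48 + 312.15)/2 = 404 K.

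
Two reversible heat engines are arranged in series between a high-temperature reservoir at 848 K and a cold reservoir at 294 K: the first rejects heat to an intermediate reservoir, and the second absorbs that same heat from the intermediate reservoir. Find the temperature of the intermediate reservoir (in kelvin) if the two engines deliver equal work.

T_m ≈ 571 K

For reversible stages Q_m = Q_H·(T_m/T_H). Setting W₁ = Q_H(1 − T_m/T_H) equal to W₂ = Q_m(1 − T_C/T_m) = Q_H·(T_m − T_C)/T_H gives T_H − T_m = T_m − T_C, so T_m = (T_H + T_C)/2 = (848.00 + 294.00)/2 = 571 K.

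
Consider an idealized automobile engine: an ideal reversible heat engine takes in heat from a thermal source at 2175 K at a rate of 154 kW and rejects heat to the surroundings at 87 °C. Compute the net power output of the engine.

Ẇ ≈ 128.5 kW

T_C = 87 °C → 87 + 273.15 = 360.15 K.
The Carnot efficiency is η = 1 − T_C/T_H = 1 − 360.15/2175.00 = 0.8344.
W = η·Q_H = 0.8344 × 154 = 128.5 kW.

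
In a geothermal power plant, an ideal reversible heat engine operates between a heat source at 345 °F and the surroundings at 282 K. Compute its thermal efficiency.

η ≈ 0.3692

T_H = 345 °F → (345 − 32) × 5/9 = 173.89 °C = 447.04 K.
η_rev = 1 − T_C/T_H = 1 − 282.00/447.04 = 0.3692.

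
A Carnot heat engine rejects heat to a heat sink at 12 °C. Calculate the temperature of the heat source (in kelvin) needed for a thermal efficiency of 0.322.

T_C = 12 °C → 12 + 273.15 = 285.15 K.
From η = 1 − T_C/T_H, solving for T_H gives T_H = T_C/(1 − η) = 285.15/(1 − 0.322) = 421 K.

T_H ≈ 421 K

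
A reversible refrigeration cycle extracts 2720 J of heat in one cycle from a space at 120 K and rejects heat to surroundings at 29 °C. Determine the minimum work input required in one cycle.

W_in ≈ 4130 J

T_H = 29 °C → 29 + 273.15 = 302.15 K.
COP_R = T_C/(T_H − T_C) = 120.00/182.15 = 0.6588.
W = Q_C/COP_R = 2720/0.6588 = 4130 J.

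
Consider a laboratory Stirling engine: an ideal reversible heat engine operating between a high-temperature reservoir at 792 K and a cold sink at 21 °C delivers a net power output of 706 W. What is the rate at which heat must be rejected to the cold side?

Q̇_C ≈ 417.1 W

T_C = 21 °C → 21 + 273.15 = 294.15 K.
For a reversible engine, η = 1 − T_C/T_H = 1 − 294.15/792.00 = 0.6286.
Since Q_C/Q_H = T_C/T_H and Q_H = W/η, Q_C = W·T_C/(T_H − T_C) = 706 × 294.15/497.85 = 417.1 W.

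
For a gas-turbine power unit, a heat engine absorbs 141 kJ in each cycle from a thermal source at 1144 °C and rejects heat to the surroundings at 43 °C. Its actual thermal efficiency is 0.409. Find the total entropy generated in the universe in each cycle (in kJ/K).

ΔS_univ ≈ 0.1641 kJ/K

T_H = 1144 °C → 1144 + 273.15 = 1417.15 K.
T_C = 43 °C → 43 + 273.15 = 316.15 K.
W = η·Q_H = 0.409 × 141 = 57.67 kJ, so Q_C = Q_H − W = 83.33 kJ.
The hot reservoir loses entropy Q_H/T_H = 141/1417.15 = 0.09950 kJ/K; the cold reservoir gains Q_C/T_C = 83.33/316.15 = 0.2636 kJ/K.
ΔS_univ = −Q_H/T_H + Q_C/T_C = 0.1641 kJ/K (> 0, since η = 0.409 < η_Carnot = 0.777).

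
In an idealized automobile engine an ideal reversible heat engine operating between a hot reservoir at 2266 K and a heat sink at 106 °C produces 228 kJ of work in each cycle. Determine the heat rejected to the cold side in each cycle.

T_C = 106 °C → 106 + 273.15 = 379.15 K.
Since the cycle is reversible, η = 1 − T_C/T_H = 1 − 379.15/2266.00 = 0.8327.
Since Q_C/Q_H = T_C/T_H and Q_H = W/η, Q_C = W·T_C/(T_H − T_C) = 228 × 379.15/1886.85 = 45.8 kJ.

Q_C ≈ 45.8 kJ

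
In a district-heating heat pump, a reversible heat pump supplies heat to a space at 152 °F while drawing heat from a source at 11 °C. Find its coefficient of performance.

T_H = 152 °F → (152 − 32) × 5/9 = 66.67 °C = 339.82 K.
T_C = 11 °C → 11 + 273.15 = 284.15 K.
The Carnot heat-pump COP is COP_HP = T_H/(T_H − T_C) = 339.82/(339.82 − 284.15) = 6.10.

COP_HP ≈ 6.10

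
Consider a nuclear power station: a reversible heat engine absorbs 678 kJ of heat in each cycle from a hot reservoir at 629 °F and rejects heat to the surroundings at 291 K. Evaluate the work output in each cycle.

W ≈ 351.8 kJ

T_H = 629 °F → (629 − 32) × 5/9 = 331.67 °C = 604.82 K.
Since the cycle is reversible, η = 1 − T_C/T_H = 1 − 291.00/604.82 = 0.5189.
W = η·Q_H = 0.5189 × 678 = 351.8 kJ.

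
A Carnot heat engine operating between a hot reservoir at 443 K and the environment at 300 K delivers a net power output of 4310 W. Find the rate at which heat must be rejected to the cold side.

Q̇_C ≈ 9042 W

The Carnot efficiency is η = 1 − T_C/T_H = 1 − 300.00/443.00 = 0.3228.
Since Q_C/Q_H = T_C/T_H and Q_H = W/η, Q_C = W·T_C/(T_H − T_C) = 4310 × 300.00/143.00 = 9042 W.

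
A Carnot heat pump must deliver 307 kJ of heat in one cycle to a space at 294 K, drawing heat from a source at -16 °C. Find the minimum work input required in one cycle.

T_C = -16 °C → -16 + 273.15 = 257.15 K.
COP_HP = T_H/(T_H − T_C) = 294.00/36.85 = 7.9783.
W = Q_H/COP_HP = 307/7.9783 = 38.5 kJ.

W_in ≈ 38.5 kJ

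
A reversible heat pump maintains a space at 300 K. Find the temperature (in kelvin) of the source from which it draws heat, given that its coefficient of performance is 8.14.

COP_HP = T_H/(T_H − T_C) ⇒ T_C = T_H·(COP_HP − 1)/COP_HP = 300.00 × (8.14 − 1)/8.14 = 263.1 K.

T_C ≈ 263.1 K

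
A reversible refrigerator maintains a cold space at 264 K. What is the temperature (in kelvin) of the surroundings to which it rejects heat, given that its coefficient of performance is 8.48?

COP_R = T_C/(T_H − T_C) ⇒ T_H = T_C·(1 + 1/COP_R) = 264.00 × (1 + 1/8.48) = 295 K.

T_H ≈ 295 K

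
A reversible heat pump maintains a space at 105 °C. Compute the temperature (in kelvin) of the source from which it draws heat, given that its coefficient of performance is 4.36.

T_C ≈ 291 K

T_H = 105 °C → 105 + 273.15 = 378.15 K.
COP_HP = T_H/(T_H − T_C) ⇒ T_C = T_H·(COP_HP − 1)/COP_HP = 378.15 × (4.36 − 1)/4.36 = 291 K.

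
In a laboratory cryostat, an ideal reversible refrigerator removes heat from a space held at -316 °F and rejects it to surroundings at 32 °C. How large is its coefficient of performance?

T_H = 32 °C → 32 + 273.15 = 305.15 K.
T_C = -316 °F → (-316 − 32) × 5/9 = -193.33 °C = 79.82 K.
COP_R = T_C/(T_H − T_C) = 79.82/(305.15 − 79.82) = 0.354.

COP_R ≈ 0.354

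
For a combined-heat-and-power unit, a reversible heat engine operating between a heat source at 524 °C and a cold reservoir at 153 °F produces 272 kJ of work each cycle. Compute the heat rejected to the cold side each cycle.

T_H = 524 °C → 524 + 273.15 = 797.15 K.
T_C = 153 °F → (153 − 32) × 5/9 = 67.22 °C = 340.37 K.
η_rev = 1 − T_C/T_H = 1 − 340.37/797.15 = 0.5730.
Since Q_C/Q_H = T_C/T_H and Q_H = W/η, Q_C = W·T_C/(T_H − T_C) = 272 × 340.37/456.78 = 202.7 kJ.

Q_C ≈ 202.7 kJ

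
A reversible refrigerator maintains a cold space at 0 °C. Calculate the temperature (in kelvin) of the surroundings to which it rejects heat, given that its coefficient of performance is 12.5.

T_H ≈ 295.0 K

T_C = 0 °C → 0 + 273.15 = 273.15 K.
COP_R = T_C/(T_H − T_C) ⇒ T_H = T_C·(1 + 1/COP_R) = 273.15 × (1 + 1/12.5) = 295.0 K.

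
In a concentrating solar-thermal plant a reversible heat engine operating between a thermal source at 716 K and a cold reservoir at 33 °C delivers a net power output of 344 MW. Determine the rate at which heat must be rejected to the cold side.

Q̇_C ≈ 257 MW

T_C = 33 °C → 33 + 273.15 = 306.15 K.
The Carnot efficiency is η = 1 − T_C/T_H = 1 − 306.15/716.00 = 0.5724.
Since Q_C/Q_H = T_C/T_H and Q_H = W/η, Q_C = W·T_C/(T_H − T_C) = 344 × 306.15/409.85 = 257 MW.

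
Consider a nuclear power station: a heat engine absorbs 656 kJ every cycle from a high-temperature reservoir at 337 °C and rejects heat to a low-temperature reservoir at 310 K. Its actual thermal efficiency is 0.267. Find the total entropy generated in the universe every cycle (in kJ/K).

ΔS_univ ≈ 0.476 kJ/K

T_H = 337 °C → 337 + 273.15 = 610.15 K.
W = η·Q_H = 0.267 × 656 = 175.2 kJ, so Q_C = Q_H − W = 480.8 kJ.
Entropy balance on the reservoirs: −Q_H/T_H = -1.075 kJ/K, +Q_C/T_C = 1.551 kJ/K.
ΔS_univ = −Q_H/T_H + Q_C/T_C = 0.476 kJ/K (> 0, since η = 0.267 < η_Carnot = 0.492).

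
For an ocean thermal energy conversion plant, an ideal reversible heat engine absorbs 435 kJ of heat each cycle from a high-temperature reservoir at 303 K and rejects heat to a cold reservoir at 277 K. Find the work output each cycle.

The Carnot efficiency is η = 1 − T_C/T_H = 1 − 277.00/303.00 = 0.0858.
W = η·Q_H = 0.0858 × 435 = 37.3 kJ.

W ≈ 37.3 kJ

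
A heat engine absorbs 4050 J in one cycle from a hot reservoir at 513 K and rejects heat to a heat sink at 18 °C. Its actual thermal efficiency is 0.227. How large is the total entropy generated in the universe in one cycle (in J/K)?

ΔS_univ ≈ 2.858 J/K

T_C = 18 °C → 18 + 273.15 = 291.15 K.
W = η·Q_H = 0.227 × 4050 = 919.4 J, so Q_C = Q_H − W = 3131 J.
Reservoir entropy changes: ΔS_H = −Q_H/T_H = −4050/513.00 = -7.895 J/K and ΔS_C = +Q_C/T_C = 3131/291.15 = 10.75 J/K.
ΔS_univ = −Q_H/T_H + Q_C/T_C = 2.858 J/K (> 0, since η = 0.227 < η_Carnot = 0.432).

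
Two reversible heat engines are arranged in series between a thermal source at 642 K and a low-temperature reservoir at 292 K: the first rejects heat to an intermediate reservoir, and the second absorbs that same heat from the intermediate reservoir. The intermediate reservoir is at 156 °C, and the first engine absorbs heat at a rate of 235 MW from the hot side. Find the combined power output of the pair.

Two reversible stages in series are equivalent to a single Carnot engine between T_H and T_C, so η_total = 1 − T_C/T_H = 1 − 292.00/642.00 = 0.5452.
W_total = η_total · Q_H = 0.5452 × 235 = 128 MW.

Ẇ_total ≈ 128 MW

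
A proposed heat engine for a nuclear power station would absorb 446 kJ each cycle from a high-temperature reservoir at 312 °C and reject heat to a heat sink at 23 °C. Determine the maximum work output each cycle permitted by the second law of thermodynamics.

W_max ≈ 220.3 kJ

T_H = 312 °C → 312 + 273.15 = 585.15 K.
T_C = 23 °C → 23 + 273.15 = 296.15 K.
The second-law ceiling is the Carnot efficiency, η_max = 1 − T_C/T_H = 1 − 296.15/585.15 = 0.4939.
W_max = η_max · Q_H = 0.4939 × 446 = 220.3 kJ.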